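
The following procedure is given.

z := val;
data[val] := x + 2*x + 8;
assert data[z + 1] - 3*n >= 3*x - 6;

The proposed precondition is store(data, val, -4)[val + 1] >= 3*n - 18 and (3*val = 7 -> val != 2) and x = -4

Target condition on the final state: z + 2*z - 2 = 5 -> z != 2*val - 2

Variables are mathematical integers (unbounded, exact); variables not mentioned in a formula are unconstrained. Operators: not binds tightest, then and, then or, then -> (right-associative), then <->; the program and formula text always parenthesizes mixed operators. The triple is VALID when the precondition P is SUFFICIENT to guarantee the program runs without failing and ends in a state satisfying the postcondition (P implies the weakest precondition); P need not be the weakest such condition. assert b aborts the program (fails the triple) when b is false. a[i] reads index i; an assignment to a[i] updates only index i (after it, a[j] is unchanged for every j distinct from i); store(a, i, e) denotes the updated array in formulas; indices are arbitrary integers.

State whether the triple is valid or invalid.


Working backward. After the program, the postcondition z + 2*z - 2 = 5 -> z != 2*val - 2 must hold; in canonical form it is 3*z = 7 -> z != 2*val - 2.
Before assert data[z + 1] - 3*n >= 3*x - 6: data[z + 1] >= 3*n + 3*x - 6 and (3*z = 7 -> z != 2*val - 2)
Before data[val] := x + 2*x + 8: store(data, val, 3*x + 8)[z + 1] >= 3*n + 3*x - 6 and (3*z = 7 -> z != 2*val - 2)
Before z := val: store(data, val, 3*x + 8)[val + 1] >= 3*n + 3*x - 6 and (3*val = 7 -> val != 2)
The weakest precondition is store(data, val, 3*x + 8)[val + 1] >= 3*n + 3*x - 6 and (3*val = 7 -> val != 2).
Check whether store(data, val, -4)[val + 1] >= 3*n - 18 and (3*val = 7 -> val != 2) and x = -4 implies it.
Every state satisfying the precondition satisfies the weakest precondition: the implication holds.
Answer: valid


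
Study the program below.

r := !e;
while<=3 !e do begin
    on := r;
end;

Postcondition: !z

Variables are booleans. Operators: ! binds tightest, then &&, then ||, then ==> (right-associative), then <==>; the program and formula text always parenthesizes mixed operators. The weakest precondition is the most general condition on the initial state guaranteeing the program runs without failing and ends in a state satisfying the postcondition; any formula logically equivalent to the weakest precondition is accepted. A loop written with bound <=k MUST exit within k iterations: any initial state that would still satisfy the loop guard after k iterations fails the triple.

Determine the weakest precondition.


Working backward. After the program, !z must hold.
Before the loop (bound <=3), unroll the exhaustion recursion (WP_0 = exit-now case; WP_j = one more guarded iteration, up to j = 3):
  WP_0: e && (!z)
  WP_1: ((!e) ==> (e && (!z))) && (e ==> (!z))
  WP_2: ((!e) ==> (((!e) ==> (e && (!z))) && (e ==> (!z)))) && (e ==> (!z))
  WP_3: ((!e) ==> (((!e) ==> (((!e) ==> (e && (!z))) && (e ==> (!z)))) && (e ==> (!z)))) && (e ==> (!z))
So before the loop: ((!e) ==> (((!e) ==> (((!e) ==> (e && (!z))) && (e ==> (!z)))) && (e ==> (!z)))) && (e ==> (!z))
Before r := !e: ((!e) ==> (((!e) ==> (((!e) ==> (e && (!z))) && (e ==> (!z)))) && (e ==> (!z)))) && (e ==> (!z))
Answer: WP = ((!e) ==> (((!e) ==> (((!e) ==> (e && (!z))) && (e ==> (!z)))) && (e ==> (!z)))) && (e ==> (!z))


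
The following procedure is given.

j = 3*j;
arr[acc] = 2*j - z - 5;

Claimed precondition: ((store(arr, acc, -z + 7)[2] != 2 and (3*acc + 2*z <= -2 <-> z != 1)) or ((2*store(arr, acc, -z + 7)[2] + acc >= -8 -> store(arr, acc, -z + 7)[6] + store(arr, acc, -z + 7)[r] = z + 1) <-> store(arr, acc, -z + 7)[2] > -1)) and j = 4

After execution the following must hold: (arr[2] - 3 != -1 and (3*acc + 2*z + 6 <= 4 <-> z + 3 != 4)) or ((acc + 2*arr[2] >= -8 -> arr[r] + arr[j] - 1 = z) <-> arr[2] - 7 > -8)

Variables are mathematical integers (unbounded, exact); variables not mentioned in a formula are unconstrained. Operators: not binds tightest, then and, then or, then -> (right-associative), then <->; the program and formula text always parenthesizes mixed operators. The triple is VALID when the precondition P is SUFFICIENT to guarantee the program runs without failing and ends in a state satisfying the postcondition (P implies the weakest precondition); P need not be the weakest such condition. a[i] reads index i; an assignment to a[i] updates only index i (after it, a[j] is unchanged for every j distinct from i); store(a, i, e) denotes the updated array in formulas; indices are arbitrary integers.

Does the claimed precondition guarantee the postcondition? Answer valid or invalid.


Working backward. After the program, the postcondition (arr[2] - 3 != -1 and (3*acc + 2*z + 6 <= 4 <-> z + 3 != 4)) or ((acc + 2*arr[2] >= -8 -> arr[r] + arr[j] - 1 = z) <-> arr[2] - 7 > -8) must hold; in canonical form it is (arr[2] != 2 and (3*acc + 2*z <= -2 <-> z != 1)) or ((2*arr[2] + acc >= -8 -> arr[j] + arr[r] = z + 1) <-> arr[2] > -1).
Before arr[acc] := 2*j - z - 5: (store(arr, acc, 2*j - z - 5)[2] != 2 and (3*acc + 2*z <= -2 <-> z != 1)) or ((2*store(arr, acc, 2*j - z - 5)[2] + acc >= -8 -> store(arr, acc, 2*j - z - 5)[j] + store(arr, acc, 2*j - z - 5)[r] = z + 1) <-> store(arr, acc, 2*j - z - 5)[2] > -1)
Before j := 3*j: (store(arr, acc, 6*j - z - 5)[2] != 2 and (3*acc + 2*z <= -2 <-> z != 1)) or ((2*store(arr, acc, 6*j - z - 5)[2] + acc >= -8 -> store(arr, acc, 6*j - z - 5)[3*j] + store(arr, acc, 6*j - z - 5)[r] = z + 1) <-> store(arr, acc, 6*j - z - 5)[2] > -1)
The weakest precondition is (store(arr, acc, 6*j - z - 5)[2] != 2 and (3*acc + 2*z <= -2 <-> z != 1)) or ((2*store(arr, acc, 6*j - z - 5)[2] + acc >= -8 -> store(arr, acc, 6*j - z - 5)[3*j] + store(arr, acc, 6*j - z - 5)[r] = z + 1) <-> store(arr, acc, 6*j - z - 5)[2] > -1).
Check whether ((store(arr, acc, -z + 7)[2] != 2 and (3*acc + 2*z <= -2 <-> z != 1)) or ((2*store(arr, acc, -z + 7)[2] + acc >= -8 -> store(arr, acc, -z + 7)[6] + store(arr, acc, -z + 7)[r] = z + 1) <-> store(arr, acc, -z + 7)[2] > -1)) and j = 4 implies it.
Countermodel: at the initial state acc = 1, arr = {[1] = 3, [2] = 0, [6] = -10, [12] = -23, elsewhere 3}, j = 4, r = 1, z = -2, the precondition holds but the weakest precondition fails.
Answer: invalid


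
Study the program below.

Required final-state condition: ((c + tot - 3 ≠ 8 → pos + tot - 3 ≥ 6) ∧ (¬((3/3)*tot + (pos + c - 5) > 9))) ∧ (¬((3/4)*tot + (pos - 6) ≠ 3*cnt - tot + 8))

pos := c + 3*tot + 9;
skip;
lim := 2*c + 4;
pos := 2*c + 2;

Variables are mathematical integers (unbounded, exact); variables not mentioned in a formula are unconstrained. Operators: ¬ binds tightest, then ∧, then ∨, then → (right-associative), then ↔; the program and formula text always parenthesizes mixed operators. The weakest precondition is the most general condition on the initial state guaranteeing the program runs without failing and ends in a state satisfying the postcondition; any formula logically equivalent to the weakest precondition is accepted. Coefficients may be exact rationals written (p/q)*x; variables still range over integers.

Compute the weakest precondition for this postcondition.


Working backward. After the program, the postcondition ((c + tot - 3 ≠ 8 → pos + tot - 3 ≥ 6) ∧ (¬((3/3)*tot + (pos + c - 5) > 9))) ∧ (¬((3/4)*tot + (pos - 6) ≠ 3*cnt - tot + 8)) must hold; in canonical form it is (c + tot ≠ 11 → pos + tot ≥ 9) ∧ (¬(c + pos + tot > 14)) ∧ (¬(pos + (7/4)*tot ≠ 3*cnt + 14)).
Before pos := 2*c + 2: (c + tot ≠ 11 → 2*c + tot ≥ 7) ∧ (¬(3*c + tot > 12)) ∧ (¬(2*c + (7/4)*tot ≠ 3*cnt + 12))
Before lim := 2*c + 4: (c + tot ≠ 11 → 2*c + tot ≥ 7) ∧ (¬(3*c + tot > 12)) ∧ (¬(2*c + (7/4)*tot ≠ 3*cnt + 12))
Before skip: (c + tot ≠ 11 → 2*c + tot ≥ 7) ∧ (¬(3*c + tot > 12)) ∧ (¬(2*c + (7/4)*tot ≠ 3*cnt + 12))
Before pos := c + 3*tot + 9: (c + tot ≠ 11 → 2*c + tot ≥ 7) ∧ (¬(3*c + tot > 12)) ∧ (¬(2*c + (7/4)*tot ≠ 3*cnt + 12))
Answer: WP = (c + tot ≠ 11 → 2*c + tot ≥ 7) ∧ (¬(3*c + tot > 12)) ∧ (¬(2*c + (7/4)*tot ≠ 3*cnt + 12))


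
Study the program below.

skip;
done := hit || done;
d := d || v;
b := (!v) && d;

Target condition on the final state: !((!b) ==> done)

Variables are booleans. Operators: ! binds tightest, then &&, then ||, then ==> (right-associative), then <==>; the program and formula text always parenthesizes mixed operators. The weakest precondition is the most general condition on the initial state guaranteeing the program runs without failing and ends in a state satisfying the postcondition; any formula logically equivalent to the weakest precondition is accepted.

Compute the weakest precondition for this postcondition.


Working backward. After the program, !((!b) ==> done) must hold.
Before b := (!v) && d: !((!((!v) && d)) ==> done)
Before d := d || v: !((!((!v) && (d || v))) ==> done)
Before done := hit || done: !((!((!v) && (d || v))) ==> (hit || done))
Before skip: !((!((!v) && (d || v))) ==> (hit || done))
Answer: WP = !((!((!v) && (d || v))) ==> (hit || done))


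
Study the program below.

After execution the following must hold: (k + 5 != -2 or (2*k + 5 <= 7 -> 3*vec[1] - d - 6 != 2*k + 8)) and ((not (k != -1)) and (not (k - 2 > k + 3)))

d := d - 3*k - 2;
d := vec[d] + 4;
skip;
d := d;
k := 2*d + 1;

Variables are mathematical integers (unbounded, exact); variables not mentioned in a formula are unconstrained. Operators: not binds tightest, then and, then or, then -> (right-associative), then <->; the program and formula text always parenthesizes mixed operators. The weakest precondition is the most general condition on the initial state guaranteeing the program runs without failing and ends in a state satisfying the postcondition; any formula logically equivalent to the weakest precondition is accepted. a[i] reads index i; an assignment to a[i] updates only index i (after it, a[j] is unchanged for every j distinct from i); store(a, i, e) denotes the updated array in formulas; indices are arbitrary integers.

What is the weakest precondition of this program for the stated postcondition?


Working backward. After the program, the postcondition (k + 5 != -2 or (2*k + 5 <= 7 -> 3*vec[1] - d - 6 != 2*k + 8)) and ((not (k != -1)) and (not (k - 2 > k + 3))) must hold; in canonical form it is (k != -7 or (2*k <= 2 -> 3*vec[1] != d + 2*k + 14)) and (not (k != -1)).
Before k := 2*d + 1: (2*d != -8 or (4*d <= 0 -> 3*vec[1] != 5*d + 16)) and (not (2*d != -2))
Before d := d: (2*d != -8 or (4*d <= 0 -> 3*vec[1] != 5*d + 16)) and (not (2*d != -2))
Before skip: (2*d != -8 or (4*d <= 0 -> 3*vec[1] != 5*d + 16)) and (not (2*d != -2))
Before d := vec[d] + 4: (2*vec[d] != -16 or (4*vec[d] <= -16 -> 3*vec[1] != 5*vec[d] + 36)) and (not (2*vec[d] != -10))
Before d := d - 3*k - 2: (2*vec[d - 3*k - 2] != -16 or (4*vec[d - 3*k - 2] <= -16 -> 3*vec[1] != 5*vec[d - 3*k - 2] + 36)) and (not (2*vec[d - 3*k - 2] != -10))
Answer: WP = (2*vec[d - 3*k - 2] != -16 or (4*vec[d - 3*k - 2] <= -16 -> 3*vec[1] != 5*vec[d - 3*k - 2] + 36)) and (not (2*vec[d - 3*k - 2] != -10))


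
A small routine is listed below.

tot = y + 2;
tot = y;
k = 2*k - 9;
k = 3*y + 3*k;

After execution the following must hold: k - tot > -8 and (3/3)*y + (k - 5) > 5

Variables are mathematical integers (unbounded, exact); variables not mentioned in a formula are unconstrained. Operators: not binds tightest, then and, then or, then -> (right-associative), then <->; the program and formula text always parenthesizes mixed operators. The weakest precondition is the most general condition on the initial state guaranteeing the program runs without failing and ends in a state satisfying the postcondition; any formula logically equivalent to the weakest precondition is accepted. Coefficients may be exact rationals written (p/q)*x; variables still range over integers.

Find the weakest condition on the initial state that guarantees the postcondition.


Working backward. After the program, the postcondition k - tot > -8 and (3/3)*y + (k - 5) > 5 must hold; in canonical form it is k > tot - 8 and k + y > 10.
Before k := 3*y + 3*k: 3*k + 3*y > tot - 8 and 3*k + 4*y > 10
Before k := 2*k - 9: 6*k + 3*y > tot + 19 and 6*k + 4*y > 37
Before tot := y: 6*k + 2*y > 19 and 6*k + 4*y > 37
Before tot := y + 2: 6*k + 2*y > 19 and 6*k + 4*y > 37
Answer: WP = 6*k + 2*y > 19 and 6*k + 4*y > 37


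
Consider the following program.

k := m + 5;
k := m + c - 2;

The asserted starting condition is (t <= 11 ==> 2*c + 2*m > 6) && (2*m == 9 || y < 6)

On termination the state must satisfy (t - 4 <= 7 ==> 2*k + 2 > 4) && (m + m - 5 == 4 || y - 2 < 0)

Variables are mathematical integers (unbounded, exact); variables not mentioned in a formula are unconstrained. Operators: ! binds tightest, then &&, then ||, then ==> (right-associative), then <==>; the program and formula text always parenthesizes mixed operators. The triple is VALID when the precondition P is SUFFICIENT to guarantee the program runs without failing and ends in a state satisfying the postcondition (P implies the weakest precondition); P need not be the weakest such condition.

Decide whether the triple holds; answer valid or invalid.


Working backward. After the program, the postcondition (t - 4 <= 7 ==> 2*k + 2 > 4) && (m + m - 5 == 4 || y - 2 < 0) must hold; in canonical form it is (t <= 11 ==> 2*k > 2) && (2*m == 9 || y < 2).
Before k := m + c - 2: (t <= 11 ==> 2*c + 2*m > 6) && (2*m == 9 || y < 2)
Before k := m + 5: (t <= 11 ==> 2*c + 2*m > 6) && (2*m == 9 || y < 2)
The weakest precondition is (t <= 11 ==> 2*c + 2*m > 6) && (2*m == 9 || y < 2).
Check whether (t <= 11 ==> 2*c + 2*m > 6) && (2*m == 9 || y < 6) implies it.
Countermodel: at the initial state c = 4, m = 0, t = 11, y = 2, the precondition holds but the weakest precondition fails.
Answer: invalid


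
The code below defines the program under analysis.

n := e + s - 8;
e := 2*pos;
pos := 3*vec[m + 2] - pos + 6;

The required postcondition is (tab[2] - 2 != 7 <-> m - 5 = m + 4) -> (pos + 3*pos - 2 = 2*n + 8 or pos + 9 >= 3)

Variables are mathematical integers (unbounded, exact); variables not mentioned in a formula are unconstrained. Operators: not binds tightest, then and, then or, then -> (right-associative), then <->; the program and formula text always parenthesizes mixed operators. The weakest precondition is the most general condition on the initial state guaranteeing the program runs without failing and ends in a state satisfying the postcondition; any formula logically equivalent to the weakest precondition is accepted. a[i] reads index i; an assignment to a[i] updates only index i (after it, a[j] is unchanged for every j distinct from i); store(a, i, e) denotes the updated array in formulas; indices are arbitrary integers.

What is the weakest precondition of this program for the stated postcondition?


Working backward. After the program, the postcondition (tab[2] - 2 != 7 <-> m - 5 = m + 4) -> (pos + 3*pos - 2 = 2*n + 8 or pos + 9 >= 3) must hold; in canonical form it is (not (tab[2] != 9)) -> (4*pos = 2*n + 10 or pos >= -6).
Before pos := 3*vec[m + 2] - pos + 6: (not (tab[2] != 9)) -> (12*vec[m + 2] = 2*n + 4*pos - 14 or 3*vec[m + 2] >= pos - 12)
Before e := 2*pos: (not (tab[2] != 9)) -> (12*vec[m + 2] = 2*n + 4*pos - 14 or 3*vec[m + 2] >= pos - 12)
Before n := e + s - 8: (not (tab[2] != 9)) -> (12*vec[m + 2] = 2*e + 4*pos + 2*s - 30 or 3*vec[m + 2] >= pos - 12)
Answer: WP = (not (tab[2] != 9)) -> (12*vec[m + 2] = 2*e + 4*pos + 2*s - 30 or 3*vec[m + 2] >= pos - 12)


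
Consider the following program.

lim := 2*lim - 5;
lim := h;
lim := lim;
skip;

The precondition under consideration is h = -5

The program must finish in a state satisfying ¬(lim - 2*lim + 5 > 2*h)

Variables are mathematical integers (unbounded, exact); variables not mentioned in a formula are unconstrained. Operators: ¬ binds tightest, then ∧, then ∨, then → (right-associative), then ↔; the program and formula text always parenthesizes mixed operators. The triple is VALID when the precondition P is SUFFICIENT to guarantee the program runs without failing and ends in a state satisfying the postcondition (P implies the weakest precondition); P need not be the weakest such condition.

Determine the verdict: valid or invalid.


Working backward. After the program, the postcondition ¬(lim - 2*lim + 5 > 2*h) must hold; in canonical form it is ¬(2*h + lim < 5).
Before skip: ¬(2*h + lim < 5)
Before lim := lim: ¬(2*h + lim < 5)
Before lim := h: ¬(3*h < 5)
Before lim := 2*lim - 5: ¬(3*h < 5)
The weakest precondition is ¬(3*h < 5).
Check whether h = -5 implies it.
Countermodel: at the initial state h = -5, the precondition holds but the weakest precondition fails.
Answer: invalid


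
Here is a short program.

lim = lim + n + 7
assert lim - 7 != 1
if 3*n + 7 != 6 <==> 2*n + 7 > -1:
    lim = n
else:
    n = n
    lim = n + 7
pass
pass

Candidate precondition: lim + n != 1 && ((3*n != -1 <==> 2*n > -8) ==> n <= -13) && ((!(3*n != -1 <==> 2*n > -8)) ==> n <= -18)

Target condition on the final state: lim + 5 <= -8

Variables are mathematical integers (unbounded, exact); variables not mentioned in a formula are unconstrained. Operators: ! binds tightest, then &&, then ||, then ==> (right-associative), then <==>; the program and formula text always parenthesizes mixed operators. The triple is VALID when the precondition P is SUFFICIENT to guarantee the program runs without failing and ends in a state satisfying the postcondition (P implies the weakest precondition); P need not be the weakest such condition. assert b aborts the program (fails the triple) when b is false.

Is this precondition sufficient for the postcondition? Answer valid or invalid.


Working backward. After the program, the postcondition lim + 5 <= -8 must hold; in canonical form it is lim <= -13.
Before skip: lim <= -13
Before skip: lim <= -13
Then branch requires n <= -13; else branch requires n <= -20.
Before the if: ((3*n != -1 <==> 2*n > -8) ==> n <= -13) && ((!(3*n != -1 <==> 2*n > -8)) ==> n <= -20)
Before assert lim - 7 != 1: lim != 8 && ((3*n != -1 <==> 2*n > -8) ==> n <= -13) && ((!(3*n != -1 <==> 2*n > -8)) ==> n <= -20)
Before lim := lim + n + 7: lim + n != 1 && ((3*n != -1 <==> 2*n > -8) ==> n <= -13) && ((!(3*n != -1 <==> 2*n > -8)) ==> n <= -20)
The weakest precondition is lim + n != 1 && ((3*n != -1 <==> 2*n > -8) ==> n <= -13) && ((!(3*n != -1 <==> 2*n > -8)) ==> n <= -20).
Check whether lim + n != 1 && ((3*n != -1 <==> 2*n > -8) ==> n <= -13) && ((!(3*n != -1 <==> 2*n > -8)) ==> n <= -18) implies it.
Countermodel: at the initial state lim = 21, n = -19, the precondition holds but the weakest precondition fails.
Answer: invalid


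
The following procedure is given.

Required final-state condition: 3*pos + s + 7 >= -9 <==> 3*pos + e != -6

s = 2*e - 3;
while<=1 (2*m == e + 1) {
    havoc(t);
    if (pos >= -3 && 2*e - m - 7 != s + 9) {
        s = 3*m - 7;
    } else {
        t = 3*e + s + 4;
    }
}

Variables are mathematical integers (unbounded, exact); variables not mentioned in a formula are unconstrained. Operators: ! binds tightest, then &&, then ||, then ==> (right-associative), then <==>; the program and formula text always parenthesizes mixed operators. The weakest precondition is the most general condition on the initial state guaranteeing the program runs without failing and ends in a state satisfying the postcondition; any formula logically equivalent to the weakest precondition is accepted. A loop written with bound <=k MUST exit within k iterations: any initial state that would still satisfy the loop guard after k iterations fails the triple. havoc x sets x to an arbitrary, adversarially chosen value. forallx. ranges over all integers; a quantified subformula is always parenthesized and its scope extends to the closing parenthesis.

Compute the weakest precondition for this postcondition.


Working backward. After the program, the postcondition 3*pos + s + 7 >= -9 <==> 3*pos + e != -6 must hold; in canonical form it is 3*pos + s >= -16 <==> e + 3*pos != -6.
Before the loop (bound <=1), unroll the exhaustion recursion (WP_0 = exit-now case; WP_j = one more guarded iteration, up to j = 1):
  WP_0: (!(2*m == e + 1)) && (3*pos + s >= -16 <==> e + 3*pos != -6)
  WP_1: (2*m == e + 1 ==> (((pos >= -3 && 2*e != m + s + 16) ==> ((!(2*m == e + 1)) && (3*m + 3*pos >= -9 <==> e + 3*pos != -6))) && ((!(pos >= -3 && 2*e != m + s + 16)) ==> ((!(2*m == e + 1)) && (3*pos + s >= -16 <==> e + 3*pos != -6))))) && ((!(2*m == e + 1)) ==> (3*pos + s >= -16 <==> e + 3*pos != -6))
So before the loop: (2*m == e + 1 ==> (((pos >= -3 && 2*e != m + s + 16) ==> ((!(2*m == e + 1)) && (3*m + 3*pos >= -9 <==> e + 3*pos != -6))) && ((!(pos >= -3 && 2*e != m + s + 16)) ==> ((!(2*m == e + 1)) && (3*pos + s >= -16 <==> e + 3*pos != -6))))) && ((!(2*m == e + 1)) ==> (3*pos + s >= -16 <==> e + 3*pos != -6))
Before s := 2*e - 3: (2*m == e + 1 ==> (((pos >= -3 && m != -13) ==> ((!(2*m == e + 1)) && (3*m + 3*pos >= -9 <==> e + 3*pos != -6))) && ((!(pos >= -3 && m != -13)) ==> ((!(2*m == e + 1)) && (2*e + 3*pos >= -13 <==> e + 3*pos != -6))))) && ((!(2*m == e + 1)) ==> (2*e + 3*pos >= -13 <==> e + 3*pos != -6))
Answer: WP = (2*m == e + 1 ==> (((pos >= -3 && m != -13) ==> ((!(2*m == e + 1)) && (3*m + 3*pos >= -9 <==> e + 3*pos != -6))) && ((!(pos >= -3 && m != -13)) ==> ((!(2*m == e + 1)) && (2*e + 3*pos >= -13 <==> e + 3*pos != -6))))) && ((!(2*m == e + 1)) ==> (2*e + 3*pos >= -13 <==> e + 3*pos != -6))


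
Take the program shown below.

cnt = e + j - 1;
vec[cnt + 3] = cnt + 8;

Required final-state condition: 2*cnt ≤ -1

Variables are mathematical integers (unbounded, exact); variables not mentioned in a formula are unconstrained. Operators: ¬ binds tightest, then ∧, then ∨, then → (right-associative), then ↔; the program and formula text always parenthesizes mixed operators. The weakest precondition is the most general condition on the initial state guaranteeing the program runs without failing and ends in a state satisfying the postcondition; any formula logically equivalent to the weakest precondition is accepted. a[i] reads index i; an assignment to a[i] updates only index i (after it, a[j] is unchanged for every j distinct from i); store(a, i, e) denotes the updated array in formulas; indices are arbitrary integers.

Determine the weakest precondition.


Working backward. After the program, 2*cnt ≤ -1 must hold.
Before vec[cnt + 3] := cnt + 8: 2*cnt ≤ -1
Before cnt := e + j - 1: 2*e + 2*j ≤ 1
Answer: WP = 2*e + 2*j ≤ 1


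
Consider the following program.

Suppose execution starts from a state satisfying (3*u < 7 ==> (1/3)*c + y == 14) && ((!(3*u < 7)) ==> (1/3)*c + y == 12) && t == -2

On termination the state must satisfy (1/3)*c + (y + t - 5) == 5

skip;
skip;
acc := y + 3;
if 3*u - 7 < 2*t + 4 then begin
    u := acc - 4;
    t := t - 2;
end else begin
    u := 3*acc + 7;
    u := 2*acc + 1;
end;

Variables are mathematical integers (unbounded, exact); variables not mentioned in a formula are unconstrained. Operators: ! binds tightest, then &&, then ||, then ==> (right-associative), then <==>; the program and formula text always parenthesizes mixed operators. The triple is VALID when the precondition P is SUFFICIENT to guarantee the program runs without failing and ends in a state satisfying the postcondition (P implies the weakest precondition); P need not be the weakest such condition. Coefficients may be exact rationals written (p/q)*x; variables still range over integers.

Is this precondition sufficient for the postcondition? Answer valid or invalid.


Working backward. After the program, the postcondition (1/3)*c + (y + t - 5) == 5 must hold; in canonical form it is (1/3)*c + t + y == 10.
Then branch requires (1/3)*c + t + y == 12; else branch requires (1/3)*c + t + y == 10.
Before the if: (3*u < 2*t + 11 ==> (1/3)*c + t + y == 12) && ((!(3*u < 2*t + 11)) ==> (1/3)*c + t + y == 10)
Before acc := y + 3: (3*u < 2*t + 11 ==> (1/3)*c + t + y == 12) && ((!(3*u < 2*t + 11)) ==> (1/3)*c + t + y == 10)
Before skip: (3*u < 2*t + 11 ==> (1/3)*c + t + y == 12) && ((!(3*u < 2*t + 11)) ==> (1/3)*c + t + y == 10)
Before skip: (3*u < 2*t + 11 ==> (1/3)*c + t + y == 12) && ((!(3*u < 2*t + 11)) ==> (1/3)*c + t + y == 10)
The weakest precondition is (3*u < 2*t + 11 ==> (1/3)*c + t + y == 12) && ((!(3*u < 2*t + 11)) ==> (1/3)*c + t + y == 10).
Check whether (3*u < 7 ==> (1/3)*c + y == 14) && ((!(3*u < 7)) ==> (1/3)*c + y == 12) && t == -2 implies it.
Every state satisfying the precondition satisfies the weakest precondition: the implication holds.
Answer: valid


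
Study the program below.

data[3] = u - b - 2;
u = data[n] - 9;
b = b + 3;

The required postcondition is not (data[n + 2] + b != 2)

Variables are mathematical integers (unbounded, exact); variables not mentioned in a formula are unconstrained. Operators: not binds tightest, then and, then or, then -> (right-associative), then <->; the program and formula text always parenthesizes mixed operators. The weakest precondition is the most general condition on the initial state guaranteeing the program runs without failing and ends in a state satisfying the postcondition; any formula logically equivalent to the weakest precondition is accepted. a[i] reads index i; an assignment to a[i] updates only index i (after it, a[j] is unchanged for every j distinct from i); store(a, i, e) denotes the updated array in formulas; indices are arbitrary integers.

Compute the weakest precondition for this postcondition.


Working backward. After the program, not (data[n + 2] + b != 2) must hold.
Before b := b + 3: not (data[n + 2] + b != -1)
Before u := data[n] - 9: not (data[n + 2] + b != -1)
Before data[3] := u - b - 2: not (store(data, 3, -b + u - 2)[n + 2] + b != -1)
Answer: WP = not (store(data, 3, -b + u - 2)[n + 2] + b != -1)


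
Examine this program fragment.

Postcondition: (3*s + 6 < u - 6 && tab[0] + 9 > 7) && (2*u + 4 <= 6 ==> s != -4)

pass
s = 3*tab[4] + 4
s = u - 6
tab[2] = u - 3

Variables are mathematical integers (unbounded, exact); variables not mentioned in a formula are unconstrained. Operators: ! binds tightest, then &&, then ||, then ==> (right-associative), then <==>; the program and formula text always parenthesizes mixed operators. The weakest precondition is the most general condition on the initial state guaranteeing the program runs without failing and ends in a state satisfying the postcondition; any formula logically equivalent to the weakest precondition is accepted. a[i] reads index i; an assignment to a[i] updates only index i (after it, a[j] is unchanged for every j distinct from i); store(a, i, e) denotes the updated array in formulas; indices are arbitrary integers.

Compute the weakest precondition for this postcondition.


Working backward. After the program, the postcondition (3*s + 6 < u - 6 && tab[0] + 9 > 7) && (2*u + 4 <= 6 ==> s != -4) must hold; in canonical form it is 3*s < u - 12 && tab[0] > -2 && (2*u <= 2 ==> s != -4).
Before tab[2] := u - 3: 3*s < u - 12 && tab[0] > -2 && (2*u <= 2 ==> s != -4)
Before s := u - 6: 2*u < 6 && tab[0] > -2 && (2*u <= 2 ==> u != 2)
Before s := 3*tab[4] + 4: 2*u < 6 && tab[0] > -2 && (2*u <= 2 ==> u != 2)
Before skip: 2*u < 6 && tab[0] > -2 && (2*u <= 2 ==> u != 2)
Answer: WP = 2*u < 6 && tab[0] > -2 && (2*u <= 2 ==> u != 2)


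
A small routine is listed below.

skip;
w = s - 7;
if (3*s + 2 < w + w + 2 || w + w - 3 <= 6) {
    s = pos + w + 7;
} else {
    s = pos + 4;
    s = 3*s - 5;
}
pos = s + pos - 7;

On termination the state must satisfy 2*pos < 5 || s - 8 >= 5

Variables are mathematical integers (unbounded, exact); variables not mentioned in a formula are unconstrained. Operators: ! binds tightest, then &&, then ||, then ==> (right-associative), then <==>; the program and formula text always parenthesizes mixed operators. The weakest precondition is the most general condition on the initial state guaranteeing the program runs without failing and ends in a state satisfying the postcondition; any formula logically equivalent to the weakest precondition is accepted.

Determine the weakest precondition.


Working backward. After the program, the postcondition 2*pos < 5 || s - 8 >= 5 must hold; in canonical form it is 2*pos < 5 || s >= 13.
Before pos := s + pos - 7: 2*pos + 2*s < 19 || s >= 13
Then branch requires 4*pos + 2*w < 5 || pos + w >= 6; else branch requires 8*pos < 5 || 3*pos >= 6.
Before the if: ((3*s < 2*w || 2*w <= 9) ==> (4*pos + 2*w < 5 || pos + w >= 6)) && ((!(3*s < 2*w || 2*w <= 9)) ==> (8*pos < 5 || 3*pos >= 6))
Before w := s - 7: ((s < -14 || 2*s <= 23) ==> (4*pos + 2*s < 19 || pos + s >= 13)) && ((!(s < -14 || 2*s <= 23)) ==> (8*pos < 5 || 3*pos >= 6))
Before skip: ((s < -14 || 2*s <= 23) ==> (4*pos + 2*s < 19 || pos + s >= 13)) && ((!(s < -14 || 2*s <= 23)) ==> (8*pos < 5 || 3*pos >= 6))
Answer: WP = ((s < -14 || 2*s <= 23) ==> (4*pos + 2*s < 19 || pos + s >= 13)) && ((!(s < -14 || 2*s <= 23)) ==> (8*pos < 5 || 3*pos >= 6))


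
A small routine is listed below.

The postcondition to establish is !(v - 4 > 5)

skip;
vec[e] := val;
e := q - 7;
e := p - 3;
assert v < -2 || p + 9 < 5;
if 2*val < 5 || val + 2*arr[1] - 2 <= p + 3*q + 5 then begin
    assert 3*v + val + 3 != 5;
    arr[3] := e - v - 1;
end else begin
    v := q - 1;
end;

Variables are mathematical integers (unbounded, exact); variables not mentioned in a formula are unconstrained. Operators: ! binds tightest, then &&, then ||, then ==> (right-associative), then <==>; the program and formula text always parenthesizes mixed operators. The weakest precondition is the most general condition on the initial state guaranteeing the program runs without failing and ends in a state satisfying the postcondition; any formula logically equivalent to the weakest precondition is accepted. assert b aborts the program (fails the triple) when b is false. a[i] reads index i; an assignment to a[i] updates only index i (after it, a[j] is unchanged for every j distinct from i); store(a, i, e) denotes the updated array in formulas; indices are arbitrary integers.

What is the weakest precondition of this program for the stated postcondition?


Working backward. After the program, the postcondition !(v - 4 > 5) must hold; in canonical form it is !(v > 9).
Then branch requires 3*v + val != 2 && (!(v > 9)); else branch requires !(q > 10).
Before the if: ((2*val < 5 || 2*arr[1] + val <= p + 3*q + 7) ==> (3*v + val != 2 && (!(v > 9)))) && ((!(2*val < 5 || 2*arr[1] + val <= p + 3*q + 7)) ==> (!(q > 10)))
Before assert v < -2 || p + 9 < 5: (v < -2 || p < -4) && ((2*val < 5 || 2*arr[1] + val <= p + 3*q + 7) ==> (3*v + val != 2 && (!(v > 9)))) && ((!(2*val < 5 || 2*arr[1] + val <= p + 3*q + 7)) ==> (!(q > 10)))
Before e := p - 3: (v < -2 || p < -4) && ((2*val < 5 || 2*arr[1] + val <= p + 3*q + 7) ==> (3*v + val != 2 && (!(v > 9)))) && ((!(2*val < 5 || 2*arr[1] + val <= p + 3*q + 7)) ==> (!(q > 10)))
Before e := q - 7: (v < -2 || p < -4) && ((2*val < 5 || 2*arr[1] + val <= p + 3*q + 7) ==> (3*v + val != 2 && (!(v > 9)))) && ((!(2*val < 5 || 2*arr[1] + val <= p + 3*q + 7)) ==> (!(q > 10)))
Before vec[e] := val: (v < -2 || p < -4) && ((2*val < 5 || 2*arr[1] + val <= p + 3*q + 7) ==> (3*v + val != 2 && (!(v > 9)))) && ((!(2*val < 5 || 2*arr[1] + val <= p + 3*q + 7)) ==> (!(q > 10)))
Before skip: (v < -2 || p < -4) && ((2*val < 5 || 2*arr[1] + val <= p + 3*q + 7) ==> (3*v + val != 2 && (!(v > 9)))) && ((!(2*val < 5 || 2*arr[1] + val <= p + 3*q + 7)) ==> (!(q > 10)))
Answer: WP = (v < -2 || p < -4) && ((2*val < 5 || 2*arr[1] + val <= p + 3*q + 7) ==> (3*v + val != 2 && (!(v > 9)))) && ((!(2*val < 5 || 2*arr[1] + val <= p + 3*q + 7)) ==> (!(q > 10)))


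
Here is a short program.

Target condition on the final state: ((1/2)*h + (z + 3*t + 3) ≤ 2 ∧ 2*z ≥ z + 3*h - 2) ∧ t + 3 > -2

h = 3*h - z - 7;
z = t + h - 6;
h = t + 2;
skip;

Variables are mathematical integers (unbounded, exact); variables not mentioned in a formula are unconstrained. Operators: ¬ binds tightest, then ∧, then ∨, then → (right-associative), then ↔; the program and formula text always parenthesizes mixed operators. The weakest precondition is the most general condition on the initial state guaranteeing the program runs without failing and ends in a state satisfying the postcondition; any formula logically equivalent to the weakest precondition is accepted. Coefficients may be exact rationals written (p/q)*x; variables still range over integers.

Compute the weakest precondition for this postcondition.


Working backward. After the program, the postcondition ((1/2)*h + (z + 3*t + 3) ≤ 2 ∧ 2*z ≥ z + 3*h - 2) ∧ t + 3 > -2 must hold; in canonical form it is (1/2)*h + 3*t + z ≤ -1 ∧ z ≥ 3*h - 2 ∧ t > -5.
Before skip: (1/2)*h + 3*t + z ≤ -1 ∧ z ≥ 3*h - 2 ∧ t > -5
Before h := t + 2: (7/2)*t + z ≤ -2 ∧ z ≥ 3*t + 4 ∧ t > -5
Before z := t + h - 6: h + (9/2)*t ≤ 4 ∧ h ≥ 2*t + 10 ∧ t > -5
Before h := 3*h - z - 7: 3*h + (9/2)*t ≤ z + 11 ∧ 3*h ≥ 2*t + z + 17 ∧ t > -5
Answer: WP = 3*h + (9/2)*t ≤ z + 11 ∧ 3*h ≥ 2*t + z + 17 ∧ t > -5


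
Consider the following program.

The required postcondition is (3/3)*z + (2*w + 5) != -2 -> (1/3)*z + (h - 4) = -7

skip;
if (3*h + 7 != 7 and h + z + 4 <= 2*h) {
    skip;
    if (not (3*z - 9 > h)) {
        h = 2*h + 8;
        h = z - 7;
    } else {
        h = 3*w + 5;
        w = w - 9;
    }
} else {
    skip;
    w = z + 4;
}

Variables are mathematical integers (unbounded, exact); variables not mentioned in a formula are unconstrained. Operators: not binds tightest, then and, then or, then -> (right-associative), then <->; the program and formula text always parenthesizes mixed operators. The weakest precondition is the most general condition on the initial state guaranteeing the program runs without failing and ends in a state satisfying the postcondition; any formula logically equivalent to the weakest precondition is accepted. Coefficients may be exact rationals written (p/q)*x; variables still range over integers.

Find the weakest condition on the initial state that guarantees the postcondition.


Working backward. After the program, the postcondition (3/3)*z + (2*w + 5) != -2 -> (1/3)*z + (h - 4) = -7 must hold; in canonical form it is 2*w + z != -7 -> h + (1/3)*z = -3.
Then branch requires ((not (3*z > h + 9)) -> (2*w + z != -7 -> (4/3)*z = 4)) and (3*z > h + 9 -> (2*w + z != 11 -> 3*w + (1/3)*z = -8)); else branch requires 3*z != -15 -> h + (1/3)*z = -3.
Before the if: ((3*h != 0 and z <= h - 4) -> (((not (3*z > h + 9)) -> (2*w + z != -7 -> (4/3)*z = 4)) and (3*z > h + 9 -> (2*w + z != 11 -> 3*w + (1/3)*z = -8)))) and ((not (3*h != 0 and z <= h - 4)) -> (3*z != -15 -> h + (1/3)*z = -3))
Before skip: ((3*h != 0 and z <= h - 4) -> (((not (3*z > h + 9)) -> (2*w + z != -7 -> (4/3)*z = 4)) and (3*z > h + 9 -> (2*w + z != 11 -> 3*w + (1/3)*z = -8)))) and ((not (3*h != 0 and z <= h - 4)) -> (3*z != -15 -> h + (1/3)*z = -3))
Answer: WP = ((3*h != 0 and z <= h - 4) -> (((not (3*z > h + 9)) -> (2*w + z != -7 -> (4/3)*z = 4)) and (3*z > h + 9 -> (2*w + z != 11 -> 3*w + (1/3)*z = -8)))) and ((not (3*h != 0 and z <= h - 4)) -> (3*z != -15 -> h + (1/3)*z = -3))


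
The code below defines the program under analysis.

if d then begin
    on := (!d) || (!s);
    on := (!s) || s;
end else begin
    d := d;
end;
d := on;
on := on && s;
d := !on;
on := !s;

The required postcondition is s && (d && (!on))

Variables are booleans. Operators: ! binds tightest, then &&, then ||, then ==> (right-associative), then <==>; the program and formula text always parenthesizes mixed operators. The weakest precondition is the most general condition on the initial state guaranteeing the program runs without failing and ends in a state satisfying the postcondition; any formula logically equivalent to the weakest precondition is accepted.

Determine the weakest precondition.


Working backward. After the program, the postcondition s && (d && (!on)) must hold; in canonical form it is s && d && (!on).
Before on := !s: s && d
Before d := !on: s && (!on)
Before on := on && s: s && (!(on && s))
Before d := on: s && (!(on && s))
Then branch requires false; else branch requires s && (!(on && s)).
Before the if: (!d) && ((!d) ==> (s && (!(on && s))))
Answer: WP = (!d) && ((!d) ==> (s && (!(on && s))))


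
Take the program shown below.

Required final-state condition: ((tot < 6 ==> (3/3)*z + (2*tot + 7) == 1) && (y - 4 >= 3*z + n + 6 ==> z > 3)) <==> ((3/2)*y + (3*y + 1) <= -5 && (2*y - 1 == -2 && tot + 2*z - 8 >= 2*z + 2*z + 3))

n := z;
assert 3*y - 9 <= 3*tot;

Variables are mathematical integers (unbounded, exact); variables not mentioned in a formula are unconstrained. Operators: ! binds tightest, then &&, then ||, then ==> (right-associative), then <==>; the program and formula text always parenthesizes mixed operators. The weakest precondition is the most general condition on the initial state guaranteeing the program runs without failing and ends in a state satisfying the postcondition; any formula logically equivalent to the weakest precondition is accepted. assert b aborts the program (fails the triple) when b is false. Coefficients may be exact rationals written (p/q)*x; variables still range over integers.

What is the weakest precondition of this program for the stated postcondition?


Working backward. After the program, the postcondition ((tot < 6 ==> (3/3)*z + (2*tot + 7) == 1) && (y - 4 >= 3*z + n + 6 ==> z > 3)) <==> ((3/2)*y + (3*y + 1) <= -5 && (2*y - 1 == -2 && tot + 2*z - 8 >= 2*z + 2*z + 3)) must hold; in canonical form it is ((tot < 6 ==> 2*tot + z == -6) && (y >= n + 3*z + 10 ==> z > 3)) <==> ((9/2)*y <= -6 && 2*y == -1 && tot >= 2*z + 11).
Before assert 3*y - 9 <= 3*tot: 3*y <= 3*tot + 9 && (((tot < 6 ==> 2*tot + z == -6) && (y >= n + 3*z + 10 ==> z > 3)) <==> ((9/2)*y <= -6 && 2*y == -1 && tot >= 2*z + 11))
Before n := z: 3*y <= 3*tot + 9 && (((tot < 6 ==> 2*tot + z == -6) && (y >= 4*z + 10 ==> z > 3)) <==> ((9/2)*y <= -6 && 2*y == -1 && tot >= 2*z + 11))
Answer: WP = 3*y <= 3*tot + 9 && (((tot < 6 ==> 2*tot + z == -6) && (y >= 4*z + 10 ==> z > 3)) <==> ((9/2)*y <= -6 && 2*y == -1 && tot >= 2*z + 11))


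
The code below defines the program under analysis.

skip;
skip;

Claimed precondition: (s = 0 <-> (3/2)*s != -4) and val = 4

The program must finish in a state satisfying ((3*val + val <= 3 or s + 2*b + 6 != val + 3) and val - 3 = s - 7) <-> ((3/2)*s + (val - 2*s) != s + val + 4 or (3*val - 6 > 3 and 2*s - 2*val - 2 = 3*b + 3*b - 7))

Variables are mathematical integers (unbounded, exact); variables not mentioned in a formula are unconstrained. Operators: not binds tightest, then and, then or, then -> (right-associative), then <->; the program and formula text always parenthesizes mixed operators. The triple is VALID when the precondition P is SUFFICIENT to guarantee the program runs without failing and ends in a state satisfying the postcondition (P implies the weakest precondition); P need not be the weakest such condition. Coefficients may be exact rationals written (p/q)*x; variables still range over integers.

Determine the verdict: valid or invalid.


Working backward. After the program, the postcondition ((3*val + val <= 3 or s + 2*b + 6 != val + 3) and val - 3 = s - 7) <-> ((3/2)*s + (val - 2*s) != s + val + 4 or (3*val - 6 > 3 and 2*s - 2*val - 2 = 3*b + 3*b - 7)) must hold; in canonical form it is ((4*val <= 3 or 2*b + s != val - 3) and val = s - 4) <-> ((3/2)*s != -4 or (3*val > 9 and 2*s = 6*b + 2*val - 5)).
Before skip: ((4*val <= 3 or 2*b + s != val - 3) and val = s - 4) <-> ((3/2)*s != -4 or (3*val > 9 and 2*s = 6*b + 2*val - 5))
Before skip: ((4*val <= 3 or 2*b + s != val - 3) and val = s - 4) <-> ((3/2)*s != -4 or (3*val > 9 and 2*s = 6*b + 2*val - 5))
The weakest precondition is ((4*val <= 3 or 2*b + s != val - 3) and val = s - 4) <-> ((3/2)*s != -4 or (3*val > 9 and 2*s = 6*b + 2*val - 5)).
Check whether (s = 0 <-> (3/2)*s != -4) and val = 4 implies it.
Countermodel: at the initial state b = 0, s = 0, val = 4, the precondition holds but the weakest precondition fails.
Answer: invalid


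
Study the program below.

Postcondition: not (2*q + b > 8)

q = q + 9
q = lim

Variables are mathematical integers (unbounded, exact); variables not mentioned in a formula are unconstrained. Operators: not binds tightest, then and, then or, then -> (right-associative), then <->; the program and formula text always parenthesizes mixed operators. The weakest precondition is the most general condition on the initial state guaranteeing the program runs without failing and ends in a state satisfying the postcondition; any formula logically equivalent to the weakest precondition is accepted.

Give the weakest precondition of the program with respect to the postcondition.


Working backward. After the program, the postcondition not (2*q + b > 8) must hold; in canonical form it is not (b + 2*q > 8).
Before q := lim: not (b + 2*lim > 8)
Before q := q + 9: not (b + 2*lim > 8)
Answer: WP = not (b + 2*lim > 8)
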